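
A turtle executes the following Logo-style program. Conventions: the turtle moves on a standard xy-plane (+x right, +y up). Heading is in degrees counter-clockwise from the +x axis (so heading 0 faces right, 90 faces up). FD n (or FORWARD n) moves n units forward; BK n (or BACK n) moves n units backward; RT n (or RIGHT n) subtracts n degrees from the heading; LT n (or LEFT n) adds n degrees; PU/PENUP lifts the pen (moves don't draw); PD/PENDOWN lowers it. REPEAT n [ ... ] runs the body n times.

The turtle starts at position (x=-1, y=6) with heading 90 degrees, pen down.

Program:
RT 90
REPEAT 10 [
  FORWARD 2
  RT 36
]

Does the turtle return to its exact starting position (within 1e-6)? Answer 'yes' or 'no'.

Answer: yes

Derivation:
Executing turtle program step by step:
Start: pos=(-1,6), heading=90, pen down
RT 90: heading 90 -> 0
REPEAT 10 [
  -- iteration 1/10 --
  FD 2: (-1,6) -> (1,6) [heading=0, draw]
  RT 36: heading 0 -> 324
  -- iteration 2/10 --
  FD 2: (1,6) -> (2.618,4.824) [heading=324, draw]
  RT 36: heading 324 -> 288
  -- iteration 3/10 --
  FD 2: (2.618,4.824) -> (3.236,2.922) [heading=288, draw]
  RT 36: heading 288 -> 252
  -- iteration 4/10 --
  FD 2: (3.236,2.922) -> (2.618,1.02) [heading=252, draw]
  RT 36: heading 252 -> 216
  -- iteration 5/10 --
  FD 2: (2.618,1.02) -> (1,-0.155) [heading=216, draw]
  RT 36: heading 216 -> 180
  -- iteration 6/10 --
  FD 2: (1,-0.155) -> (-1,-0.155) [heading=180, draw]
  RT 36: heading 180 -> 144
  -- iteration 7/10 --
  FD 2: (-1,-0.155) -> (-2.618,1.02) [heading=144, draw]
  RT 36: heading 144 -> 108
  -- iteration 8/10 --
  FD 2: (-2.618,1.02) -> (-3.236,2.922) [heading=108, draw]
  RT 36: heading 108 -> 72
  -- iteration 9/10 --
  FD 2: (-3.236,2.922) -> (-2.618,4.824) [heading=72, draw]
  RT 36: heading 72 -> 36
  -- iteration 10/10 --
  FD 2: (-2.618,4.824) -> (-1,6) [heading=36, draw]
  RT 36: heading 36 -> 0
]
Final: pos=(-1,6), heading=0, 10 segment(s) drawn

Start position: (-1, 6)
Final position: (-1, 6)
Distance = 0; < 1e-6 -> CLOSED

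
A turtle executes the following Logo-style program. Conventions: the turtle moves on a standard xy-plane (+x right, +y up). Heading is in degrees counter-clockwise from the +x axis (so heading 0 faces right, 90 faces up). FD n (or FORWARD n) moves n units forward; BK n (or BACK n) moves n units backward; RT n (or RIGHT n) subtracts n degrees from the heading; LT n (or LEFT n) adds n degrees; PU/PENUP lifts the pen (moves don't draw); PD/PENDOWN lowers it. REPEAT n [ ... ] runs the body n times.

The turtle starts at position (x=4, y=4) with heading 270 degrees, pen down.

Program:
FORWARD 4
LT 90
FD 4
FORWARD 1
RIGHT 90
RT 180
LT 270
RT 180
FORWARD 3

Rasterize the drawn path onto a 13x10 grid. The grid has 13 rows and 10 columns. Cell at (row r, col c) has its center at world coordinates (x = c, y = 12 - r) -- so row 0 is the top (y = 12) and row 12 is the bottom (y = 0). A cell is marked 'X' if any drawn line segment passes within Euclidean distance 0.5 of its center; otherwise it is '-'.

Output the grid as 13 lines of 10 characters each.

Segment 0: (4,4) -> (4,0)
Segment 1: (4,0) -> (8,-0)
Segment 2: (8,-0) -> (9,-0)
Segment 3: (9,-0) -> (6,-0)

Answer: ----------
----------
----------
----------
----------
----------
----------
----------
----X-----
----X-----
----X-----
----X-----
----XXXXXX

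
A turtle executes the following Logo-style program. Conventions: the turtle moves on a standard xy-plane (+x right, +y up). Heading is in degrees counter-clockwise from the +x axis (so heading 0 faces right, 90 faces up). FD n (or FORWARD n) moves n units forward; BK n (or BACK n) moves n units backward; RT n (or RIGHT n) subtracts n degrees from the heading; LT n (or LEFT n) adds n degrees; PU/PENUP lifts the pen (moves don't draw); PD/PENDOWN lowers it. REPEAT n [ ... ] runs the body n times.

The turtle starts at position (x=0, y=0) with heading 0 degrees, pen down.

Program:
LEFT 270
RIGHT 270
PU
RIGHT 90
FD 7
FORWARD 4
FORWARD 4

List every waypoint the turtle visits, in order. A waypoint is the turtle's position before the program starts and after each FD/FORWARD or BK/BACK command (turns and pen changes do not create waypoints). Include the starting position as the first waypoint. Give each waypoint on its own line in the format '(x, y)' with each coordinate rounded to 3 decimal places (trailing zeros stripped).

Answer: (0, 0)
(0, -7)
(0, -11)
(0, -15)

Derivation:
Executing turtle program step by step:
Start: pos=(0,0), heading=0, pen down
LT 270: heading 0 -> 270
RT 270: heading 270 -> 0
PU: pen up
RT 90: heading 0 -> 270
FD 7: (0,0) -> (0,-7) [heading=270, move]
FD 4: (0,-7) -> (0,-11) [heading=270, move]
FD 4: (0,-11) -> (0,-15) [heading=270, move]
Final: pos=(0,-15), heading=270, 0 segment(s) drawn
Waypoints (4 total):
(0, 0)
(0, -7)
(0, -11)
(0, -15)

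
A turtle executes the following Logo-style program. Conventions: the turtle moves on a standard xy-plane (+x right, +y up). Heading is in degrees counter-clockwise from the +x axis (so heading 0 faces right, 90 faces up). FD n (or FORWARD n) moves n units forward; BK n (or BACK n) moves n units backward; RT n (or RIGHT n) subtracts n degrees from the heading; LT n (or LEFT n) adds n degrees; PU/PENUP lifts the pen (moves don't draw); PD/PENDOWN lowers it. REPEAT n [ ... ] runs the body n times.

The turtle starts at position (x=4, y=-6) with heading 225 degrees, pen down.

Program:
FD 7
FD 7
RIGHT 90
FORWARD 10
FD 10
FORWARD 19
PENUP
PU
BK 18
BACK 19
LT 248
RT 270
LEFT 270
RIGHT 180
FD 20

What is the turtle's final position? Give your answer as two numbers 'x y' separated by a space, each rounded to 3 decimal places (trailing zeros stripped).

Executing turtle program step by step:
Start: pos=(4,-6), heading=225, pen down
FD 7: (4,-6) -> (-0.95,-10.95) [heading=225, draw]
FD 7: (-0.95,-10.95) -> (-5.899,-15.899) [heading=225, draw]
RT 90: heading 225 -> 135
FD 10: (-5.899,-15.899) -> (-12.971,-8.828) [heading=135, draw]
FD 10: (-12.971,-8.828) -> (-20.042,-1.757) [heading=135, draw]
FD 19: (-20.042,-1.757) -> (-33.477,11.678) [heading=135, draw]
PU: pen up
PU: pen up
BK 18: (-33.477,11.678) -> (-20.749,-1.05) [heading=135, move]
BK 19: (-20.749,-1.05) -> (-7.314,-14.485) [heading=135, move]
LT 248: heading 135 -> 23
RT 270: heading 23 -> 113
LT 270: heading 113 -> 23
RT 180: heading 23 -> 203
FD 20: (-7.314,-14.485) -> (-25.724,-22.3) [heading=203, move]
Final: pos=(-25.724,-22.3), heading=203, 5 segment(s) drawn

Answer: -25.724 -22.3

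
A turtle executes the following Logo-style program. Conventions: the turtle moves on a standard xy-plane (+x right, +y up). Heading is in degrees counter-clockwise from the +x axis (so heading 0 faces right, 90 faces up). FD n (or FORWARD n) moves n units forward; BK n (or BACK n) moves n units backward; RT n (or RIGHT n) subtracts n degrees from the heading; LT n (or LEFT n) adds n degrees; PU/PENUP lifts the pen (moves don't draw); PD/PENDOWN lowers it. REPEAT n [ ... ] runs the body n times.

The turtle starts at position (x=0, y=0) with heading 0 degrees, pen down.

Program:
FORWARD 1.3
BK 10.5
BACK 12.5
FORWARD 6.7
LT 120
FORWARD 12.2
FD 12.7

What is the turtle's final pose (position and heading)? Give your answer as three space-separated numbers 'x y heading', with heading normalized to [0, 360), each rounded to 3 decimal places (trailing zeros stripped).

Answer: -27.45 21.564 120

Derivation:
Executing turtle program step by step:
Start: pos=(0,0), heading=0, pen down
FD 1.3: (0,0) -> (1.3,0) [heading=0, draw]
BK 10.5: (1.3,0) -> (-9.2,0) [heading=0, draw]
BK 12.5: (-9.2,0) -> (-21.7,0) [heading=0, draw]
FD 6.7: (-21.7,0) -> (-15,0) [heading=0, draw]
LT 120: heading 0 -> 120
FD 12.2: (-15,0) -> (-21.1,10.566) [heading=120, draw]
FD 12.7: (-21.1,10.566) -> (-27.45,21.564) [heading=120, draw]
Final: pos=(-27.45,21.564), heading=120, 6 segment(s) drawn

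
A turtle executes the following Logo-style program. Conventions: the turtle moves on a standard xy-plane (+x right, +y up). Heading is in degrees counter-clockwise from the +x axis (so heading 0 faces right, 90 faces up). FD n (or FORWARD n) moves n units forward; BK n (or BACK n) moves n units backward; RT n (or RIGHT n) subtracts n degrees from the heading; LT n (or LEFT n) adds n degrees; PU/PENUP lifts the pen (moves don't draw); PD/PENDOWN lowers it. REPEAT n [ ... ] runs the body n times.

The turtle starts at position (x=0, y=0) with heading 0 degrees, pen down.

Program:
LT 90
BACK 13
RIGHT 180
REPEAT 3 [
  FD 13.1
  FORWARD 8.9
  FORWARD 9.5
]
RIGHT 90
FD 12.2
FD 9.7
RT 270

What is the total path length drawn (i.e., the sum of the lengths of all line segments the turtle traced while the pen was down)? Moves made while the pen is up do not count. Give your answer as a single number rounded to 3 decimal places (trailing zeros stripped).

Executing turtle program step by step:
Start: pos=(0,0), heading=0, pen down
LT 90: heading 0 -> 90
BK 13: (0,0) -> (0,-13) [heading=90, draw]
RT 180: heading 90 -> 270
REPEAT 3 [
  -- iteration 1/3 --
  FD 13.1: (0,-13) -> (0,-26.1) [heading=270, draw]
  FD 8.9: (0,-26.1) -> (0,-35) [heading=270, draw]
  FD 9.5: (0,-35) -> (0,-44.5) [heading=270, draw]
  -- iteration 2/3 --
  FD 13.1: (0,-44.5) -> (0,-57.6) [heading=270, draw]
  FD 8.9: (0,-57.6) -> (0,-66.5) [heading=270, draw]
  FD 9.5: (0,-66.5) -> (0,-76) [heading=270, draw]
  -- iteration 3/3 --
  FD 13.1: (0,-76) -> (0,-89.1) [heading=270, draw]
  FD 8.9: (0,-89.1) -> (0,-98) [heading=270, draw]
  FD 9.5: (0,-98) -> (0,-107.5) [heading=270, draw]
]
RT 90: heading 270 -> 180
FD 12.2: (0,-107.5) -> (-12.2,-107.5) [heading=180, draw]
FD 9.7: (-12.2,-107.5) -> (-21.9,-107.5) [heading=180, draw]
RT 270: heading 180 -> 270
Final: pos=(-21.9,-107.5), heading=270, 12 segment(s) drawn

Segment lengths:
  seg 1: (0,0) -> (0,-13), length = 13
  seg 2: (0,-13) -> (0,-26.1), length = 13.1
  seg 3: (0,-26.1) -> (0,-35), length = 8.9
  seg 4: (0,-35) -> (0,-44.5), length = 9.5
  seg 5: (0,-44.5) -> (0,-57.6), length = 13.1
  seg 6: (0,-57.6) -> (0,-66.5), length = 8.9
  seg 7: (0,-66.5) -> (0,-76), length = 9.5
  seg 8: (0,-76) -> (0,-89.1), length = 13.1
  seg 9: (0,-89.1) -> (0,-98), length = 8.9
  seg 10: (0,-98) -> (0,-107.5), length = 9.5
  seg 11: (0,-107.5) -> (-12.2,-107.5), length = 12.2
  seg 12: (-12.2,-107.5) -> (-21.9,-107.5), length = 9.7
Total = 129.4

Answer: 129.4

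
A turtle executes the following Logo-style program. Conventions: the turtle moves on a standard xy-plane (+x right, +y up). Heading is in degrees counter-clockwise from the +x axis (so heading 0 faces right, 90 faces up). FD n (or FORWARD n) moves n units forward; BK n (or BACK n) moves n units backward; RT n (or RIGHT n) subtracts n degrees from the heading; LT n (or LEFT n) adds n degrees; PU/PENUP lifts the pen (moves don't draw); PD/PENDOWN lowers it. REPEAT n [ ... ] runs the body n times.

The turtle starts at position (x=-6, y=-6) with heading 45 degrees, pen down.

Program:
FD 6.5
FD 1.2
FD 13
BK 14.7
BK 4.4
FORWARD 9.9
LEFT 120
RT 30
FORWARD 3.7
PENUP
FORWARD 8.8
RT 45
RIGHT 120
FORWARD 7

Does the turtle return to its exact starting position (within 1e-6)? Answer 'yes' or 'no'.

Answer: no

Derivation:
Executing turtle program step by step:
Start: pos=(-6,-6), heading=45, pen down
FD 6.5: (-6,-6) -> (-1.404,-1.404) [heading=45, draw]
FD 1.2: (-1.404,-1.404) -> (-0.555,-0.555) [heading=45, draw]
FD 13: (-0.555,-0.555) -> (8.637,8.637) [heading=45, draw]
BK 14.7: (8.637,8.637) -> (-1.757,-1.757) [heading=45, draw]
BK 4.4: (-1.757,-1.757) -> (-4.869,-4.869) [heading=45, draw]
FD 9.9: (-4.869,-4.869) -> (2.132,2.132) [heading=45, draw]
LT 120: heading 45 -> 165
RT 30: heading 165 -> 135
FD 3.7: (2.132,2.132) -> (-0.485,4.748) [heading=135, draw]
PU: pen up
FD 8.8: (-0.485,4.748) -> (-6.707,10.971) [heading=135, move]
RT 45: heading 135 -> 90
RT 120: heading 90 -> 330
FD 7: (-6.707,10.971) -> (-0.645,7.471) [heading=330, move]
Final: pos=(-0.645,7.471), heading=330, 7 segment(s) drawn

Start position: (-6, -6)
Final position: (-0.645, 7.471)
Distance = 14.496; >= 1e-6 -> NOT closed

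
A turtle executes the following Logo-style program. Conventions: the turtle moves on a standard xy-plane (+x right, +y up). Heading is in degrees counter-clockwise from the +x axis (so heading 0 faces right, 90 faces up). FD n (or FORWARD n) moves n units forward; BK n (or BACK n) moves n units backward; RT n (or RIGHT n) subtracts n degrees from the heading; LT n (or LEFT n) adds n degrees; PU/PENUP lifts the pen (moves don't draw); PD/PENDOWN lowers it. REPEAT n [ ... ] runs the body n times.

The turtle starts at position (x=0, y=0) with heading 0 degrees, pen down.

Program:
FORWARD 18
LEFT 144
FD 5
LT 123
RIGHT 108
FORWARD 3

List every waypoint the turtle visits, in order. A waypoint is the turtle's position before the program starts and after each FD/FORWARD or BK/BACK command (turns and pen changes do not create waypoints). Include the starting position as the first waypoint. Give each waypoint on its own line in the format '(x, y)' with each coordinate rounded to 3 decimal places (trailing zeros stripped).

Answer: (0, 0)
(18, 0)
(13.955, 2.939)
(11.154, 4.014)

Derivation:
Executing turtle program step by step:
Start: pos=(0,0), heading=0, pen down
FD 18: (0,0) -> (18,0) [heading=0, draw]
LT 144: heading 0 -> 144
FD 5: (18,0) -> (13.955,2.939) [heading=144, draw]
LT 123: heading 144 -> 267
RT 108: heading 267 -> 159
FD 3: (13.955,2.939) -> (11.154,4.014) [heading=159, draw]
Final: pos=(11.154,4.014), heading=159, 3 segment(s) drawn
Waypoints (4 total):
(0, 0)
(18, 0)
(13.955, 2.939)
(11.154, 4.014)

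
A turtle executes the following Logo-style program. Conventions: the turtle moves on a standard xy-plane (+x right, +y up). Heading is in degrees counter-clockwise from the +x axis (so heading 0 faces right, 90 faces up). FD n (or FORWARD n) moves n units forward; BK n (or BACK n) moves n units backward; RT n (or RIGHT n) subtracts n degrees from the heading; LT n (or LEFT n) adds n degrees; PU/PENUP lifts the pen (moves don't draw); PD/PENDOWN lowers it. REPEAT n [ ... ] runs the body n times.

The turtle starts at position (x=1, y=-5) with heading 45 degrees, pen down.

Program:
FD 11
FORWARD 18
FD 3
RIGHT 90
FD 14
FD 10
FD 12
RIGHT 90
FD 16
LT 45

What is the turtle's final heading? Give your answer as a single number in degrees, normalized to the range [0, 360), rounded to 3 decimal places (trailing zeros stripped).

Executing turtle program step by step:
Start: pos=(1,-5), heading=45, pen down
FD 11: (1,-5) -> (8.778,2.778) [heading=45, draw]
FD 18: (8.778,2.778) -> (21.506,15.506) [heading=45, draw]
FD 3: (21.506,15.506) -> (23.627,17.627) [heading=45, draw]
RT 90: heading 45 -> 315
FD 14: (23.627,17.627) -> (33.527,7.728) [heading=315, draw]
FD 10: (33.527,7.728) -> (40.598,0.657) [heading=315, draw]
FD 12: (40.598,0.657) -> (49.083,-7.828) [heading=315, draw]
RT 90: heading 315 -> 225
FD 16: (49.083,-7.828) -> (37.77,-19.142) [heading=225, draw]
LT 45: heading 225 -> 270
Final: pos=(37.77,-19.142), heading=270, 7 segment(s) drawn

Answer: 270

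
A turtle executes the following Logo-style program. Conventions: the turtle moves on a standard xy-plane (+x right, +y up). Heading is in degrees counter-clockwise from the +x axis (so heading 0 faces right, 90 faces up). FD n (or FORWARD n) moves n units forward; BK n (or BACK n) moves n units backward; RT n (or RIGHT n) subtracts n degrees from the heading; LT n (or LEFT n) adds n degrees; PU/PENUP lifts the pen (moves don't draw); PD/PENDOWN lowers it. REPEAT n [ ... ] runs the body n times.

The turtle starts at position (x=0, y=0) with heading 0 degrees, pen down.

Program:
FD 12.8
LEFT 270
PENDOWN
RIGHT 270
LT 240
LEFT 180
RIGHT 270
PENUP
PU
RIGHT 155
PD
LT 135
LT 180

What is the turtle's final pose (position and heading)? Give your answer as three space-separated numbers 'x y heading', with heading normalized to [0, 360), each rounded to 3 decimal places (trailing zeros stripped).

Answer: 12.8 0 310

Derivation:
Executing turtle program step by step:
Start: pos=(0,0), heading=0, pen down
FD 12.8: (0,0) -> (12.8,0) [heading=0, draw]
LT 270: heading 0 -> 270
PD: pen down
RT 270: heading 270 -> 0
LT 240: heading 0 -> 240
LT 180: heading 240 -> 60
RT 270: heading 60 -> 150
PU: pen up
PU: pen up
RT 155: heading 150 -> 355
PD: pen down
LT 135: heading 355 -> 130
LT 180: heading 130 -> 310
Final: pos=(12.8,0), heading=310, 1 segment(s) drawn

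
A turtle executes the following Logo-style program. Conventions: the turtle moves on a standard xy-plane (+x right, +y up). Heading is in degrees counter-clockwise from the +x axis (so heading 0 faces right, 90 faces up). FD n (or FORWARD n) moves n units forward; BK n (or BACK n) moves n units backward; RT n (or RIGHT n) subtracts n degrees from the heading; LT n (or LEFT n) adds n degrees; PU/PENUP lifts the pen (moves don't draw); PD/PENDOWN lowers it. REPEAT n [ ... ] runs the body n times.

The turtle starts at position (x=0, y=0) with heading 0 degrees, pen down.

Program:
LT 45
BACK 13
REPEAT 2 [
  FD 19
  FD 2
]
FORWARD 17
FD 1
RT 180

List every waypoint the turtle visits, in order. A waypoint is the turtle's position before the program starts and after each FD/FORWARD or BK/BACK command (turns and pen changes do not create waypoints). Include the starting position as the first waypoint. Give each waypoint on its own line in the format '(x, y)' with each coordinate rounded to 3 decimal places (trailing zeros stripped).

Answer: (0, 0)
(-9.192, -9.192)
(4.243, 4.243)
(5.657, 5.657)
(19.092, 19.092)
(20.506, 20.506)
(32.527, 32.527)
(33.234, 33.234)

Derivation:
Executing turtle program step by step:
Start: pos=(0,0), heading=0, pen down
LT 45: heading 0 -> 45
BK 13: (0,0) -> (-9.192,-9.192) [heading=45, draw]
REPEAT 2 [
  -- iteration 1/2 --
  FD 19: (-9.192,-9.192) -> (4.243,4.243) [heading=45, draw]
  FD 2: (4.243,4.243) -> (5.657,5.657) [heading=45, draw]
  -- iteration 2/2 --
  FD 19: (5.657,5.657) -> (19.092,19.092) [heading=45, draw]
  FD 2: (19.092,19.092) -> (20.506,20.506) [heading=45, draw]
]
FD 17: (20.506,20.506) -> (32.527,32.527) [heading=45, draw]
FD 1: (32.527,32.527) -> (33.234,33.234) [heading=45, draw]
RT 180: heading 45 -> 225
Final: pos=(33.234,33.234), heading=225, 7 segment(s) drawn
Waypoints (8 total):
(0, 0)
(-9.192, -9.192)
(4.243, 4.243)
(5.657, 5.657)
(19.092, 19.092)
(20.506, 20.506)
(32.527, 32.527)
(33.234, 33.234)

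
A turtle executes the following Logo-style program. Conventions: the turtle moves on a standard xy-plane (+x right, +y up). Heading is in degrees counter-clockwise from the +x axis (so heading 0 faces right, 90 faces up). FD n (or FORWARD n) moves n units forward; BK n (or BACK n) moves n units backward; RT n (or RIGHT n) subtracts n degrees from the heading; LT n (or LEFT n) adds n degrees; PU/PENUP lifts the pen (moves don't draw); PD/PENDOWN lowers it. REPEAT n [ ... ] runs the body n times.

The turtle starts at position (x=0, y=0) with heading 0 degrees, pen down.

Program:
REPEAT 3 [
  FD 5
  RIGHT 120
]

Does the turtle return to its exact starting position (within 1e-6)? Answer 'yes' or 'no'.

Executing turtle program step by step:
Start: pos=(0,0), heading=0, pen down
REPEAT 3 [
  -- iteration 1/3 --
  FD 5: (0,0) -> (5,0) [heading=0, draw]
  RT 120: heading 0 -> 240
  -- iteration 2/3 --
  FD 5: (5,0) -> (2.5,-4.33) [heading=240, draw]
  RT 120: heading 240 -> 120
  -- iteration 3/3 --
  FD 5: (2.5,-4.33) -> (0,0) [heading=120, draw]
  RT 120: heading 120 -> 0
]
Final: pos=(0,0), heading=0, 3 segment(s) drawn

Start position: (0, 0)
Final position: (0, 0)
Distance = 0; < 1e-6 -> CLOSED

Answer: yes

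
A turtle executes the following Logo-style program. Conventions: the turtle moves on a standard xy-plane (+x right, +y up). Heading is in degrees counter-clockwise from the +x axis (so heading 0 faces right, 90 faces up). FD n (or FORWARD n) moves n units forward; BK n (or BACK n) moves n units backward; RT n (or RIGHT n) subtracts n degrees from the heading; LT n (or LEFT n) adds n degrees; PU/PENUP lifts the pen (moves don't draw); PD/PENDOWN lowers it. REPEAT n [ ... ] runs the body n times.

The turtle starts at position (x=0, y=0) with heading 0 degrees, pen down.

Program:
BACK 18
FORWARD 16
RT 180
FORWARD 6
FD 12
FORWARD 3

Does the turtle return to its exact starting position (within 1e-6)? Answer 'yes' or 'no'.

Executing turtle program step by step:
Start: pos=(0,0), heading=0, pen down
BK 18: (0,0) -> (-18,0) [heading=0, draw]
FD 16: (-18,0) -> (-2,0) [heading=0, draw]
RT 180: heading 0 -> 180
FD 6: (-2,0) -> (-8,0) [heading=180, draw]
FD 12: (-8,0) -> (-20,0) [heading=180, draw]
FD 3: (-20,0) -> (-23,0) [heading=180, draw]
Final: pos=(-23,0), heading=180, 5 segment(s) drawn

Start position: (0, 0)
Final position: (-23, 0)
Distance = 23; >= 1e-6 -> NOT closed

Answer: no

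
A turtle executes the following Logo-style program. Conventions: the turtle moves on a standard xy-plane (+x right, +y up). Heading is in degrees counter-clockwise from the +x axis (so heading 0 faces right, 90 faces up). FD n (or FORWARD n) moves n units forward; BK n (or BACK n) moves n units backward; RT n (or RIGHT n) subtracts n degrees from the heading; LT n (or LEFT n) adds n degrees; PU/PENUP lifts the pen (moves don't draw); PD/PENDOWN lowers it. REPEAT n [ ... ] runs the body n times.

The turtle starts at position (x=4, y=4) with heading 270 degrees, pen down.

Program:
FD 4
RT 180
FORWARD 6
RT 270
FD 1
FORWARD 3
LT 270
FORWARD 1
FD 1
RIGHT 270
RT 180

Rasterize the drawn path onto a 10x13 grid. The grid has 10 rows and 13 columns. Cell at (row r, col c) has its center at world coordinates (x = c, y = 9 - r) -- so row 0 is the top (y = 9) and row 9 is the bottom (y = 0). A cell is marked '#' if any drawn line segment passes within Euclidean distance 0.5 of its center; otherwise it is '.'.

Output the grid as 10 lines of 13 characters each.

Segment 0: (4,4) -> (4,0)
Segment 1: (4,0) -> (4,6)
Segment 2: (4,6) -> (3,6)
Segment 3: (3,6) -> (-0,6)
Segment 4: (-0,6) -> (-0,7)
Segment 5: (-0,7) -> (-0,8)

Answer: .............
#............
#............
#####........
....#........
....#........
....#........
....#........
....#........
....#........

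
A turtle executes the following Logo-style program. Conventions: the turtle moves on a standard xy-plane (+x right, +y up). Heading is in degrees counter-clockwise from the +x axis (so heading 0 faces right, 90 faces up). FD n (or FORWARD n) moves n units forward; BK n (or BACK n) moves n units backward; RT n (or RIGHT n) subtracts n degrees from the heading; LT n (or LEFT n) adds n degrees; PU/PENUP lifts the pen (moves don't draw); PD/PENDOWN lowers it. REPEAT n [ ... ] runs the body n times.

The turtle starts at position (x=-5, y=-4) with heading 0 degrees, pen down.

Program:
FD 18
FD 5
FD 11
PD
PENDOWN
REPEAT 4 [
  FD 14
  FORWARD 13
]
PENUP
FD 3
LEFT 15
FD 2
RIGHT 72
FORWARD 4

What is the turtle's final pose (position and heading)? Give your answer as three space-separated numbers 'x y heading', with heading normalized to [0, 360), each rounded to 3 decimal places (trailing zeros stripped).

Executing turtle program step by step:
Start: pos=(-5,-4), heading=0, pen down
FD 18: (-5,-4) -> (13,-4) [heading=0, draw]
FD 5: (13,-4) -> (18,-4) [heading=0, draw]
FD 11: (18,-4) -> (29,-4) [heading=0, draw]
PD: pen down
PD: pen down
REPEAT 4 [
  -- iteration 1/4 --
  FD 14: (29,-4) -> (43,-4) [heading=0, draw]
  FD 13: (43,-4) -> (56,-4) [heading=0, draw]
  -- iteration 2/4 --
  FD 14: (56,-4) -> (70,-4) [heading=0, draw]
  FD 13: (70,-4) -> (83,-4) [heading=0, draw]
  -- iteration 3/4 --
  FD 14: (83,-4) -> (97,-4) [heading=0, draw]
  FD 13: (97,-4) -> (110,-4) [heading=0, draw]
  -- iteration 4/4 --
  FD 14: (110,-4) -> (124,-4) [heading=0, draw]
  FD 13: (124,-4) -> (137,-4) [heading=0, draw]
]
PU: pen up
FD 3: (137,-4) -> (140,-4) [heading=0, move]
LT 15: heading 0 -> 15
FD 2: (140,-4) -> (141.932,-3.482) [heading=15, move]
RT 72: heading 15 -> 303
FD 4: (141.932,-3.482) -> (144.11,-6.837) [heading=303, move]
Final: pos=(144.11,-6.837), heading=303, 11 segment(s) drawn

Answer: 144.11 -6.837 303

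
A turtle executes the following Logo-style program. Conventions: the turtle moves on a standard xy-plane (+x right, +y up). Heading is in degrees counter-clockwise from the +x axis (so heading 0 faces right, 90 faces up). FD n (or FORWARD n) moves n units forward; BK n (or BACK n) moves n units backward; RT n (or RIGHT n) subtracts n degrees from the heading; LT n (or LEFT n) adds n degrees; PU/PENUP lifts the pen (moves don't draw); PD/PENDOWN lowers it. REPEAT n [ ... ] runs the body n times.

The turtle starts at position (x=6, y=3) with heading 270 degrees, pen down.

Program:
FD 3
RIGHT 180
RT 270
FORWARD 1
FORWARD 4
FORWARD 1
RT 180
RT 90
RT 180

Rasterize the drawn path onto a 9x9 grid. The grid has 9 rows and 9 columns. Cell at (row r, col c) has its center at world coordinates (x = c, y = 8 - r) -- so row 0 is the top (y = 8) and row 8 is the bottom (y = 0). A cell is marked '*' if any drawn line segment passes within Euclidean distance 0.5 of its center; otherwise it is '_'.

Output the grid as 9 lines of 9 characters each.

Answer: _________
_________
_________
_________
_________
______*__
______*__
______*__
*******__

Derivation:
Segment 0: (6,3) -> (6,0)
Segment 1: (6,0) -> (5,-0)
Segment 2: (5,-0) -> (1,-0)
Segment 3: (1,-0) -> (-0,-0)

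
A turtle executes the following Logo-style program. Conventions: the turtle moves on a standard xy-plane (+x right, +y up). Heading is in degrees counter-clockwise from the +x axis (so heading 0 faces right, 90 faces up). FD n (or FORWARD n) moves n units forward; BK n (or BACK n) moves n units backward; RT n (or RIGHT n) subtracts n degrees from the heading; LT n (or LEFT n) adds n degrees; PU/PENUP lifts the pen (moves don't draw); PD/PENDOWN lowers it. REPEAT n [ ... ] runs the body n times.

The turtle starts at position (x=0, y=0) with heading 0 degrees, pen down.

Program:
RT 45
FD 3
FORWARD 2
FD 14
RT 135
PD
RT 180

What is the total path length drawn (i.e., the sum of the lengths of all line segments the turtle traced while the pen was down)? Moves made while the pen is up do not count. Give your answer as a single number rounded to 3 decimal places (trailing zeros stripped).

Executing turtle program step by step:
Start: pos=(0,0), heading=0, pen down
RT 45: heading 0 -> 315
FD 3: (0,0) -> (2.121,-2.121) [heading=315, draw]
FD 2: (2.121,-2.121) -> (3.536,-3.536) [heading=315, draw]
FD 14: (3.536,-3.536) -> (13.435,-13.435) [heading=315, draw]
RT 135: heading 315 -> 180
PD: pen down
RT 180: heading 180 -> 0
Final: pos=(13.435,-13.435), heading=0, 3 segment(s) drawn

Segment lengths:
  seg 1: (0,0) -> (2.121,-2.121), length = 3
  seg 2: (2.121,-2.121) -> (3.536,-3.536), length = 2
  seg 3: (3.536,-3.536) -> (13.435,-13.435), length = 14
Total = 19

Answer: 19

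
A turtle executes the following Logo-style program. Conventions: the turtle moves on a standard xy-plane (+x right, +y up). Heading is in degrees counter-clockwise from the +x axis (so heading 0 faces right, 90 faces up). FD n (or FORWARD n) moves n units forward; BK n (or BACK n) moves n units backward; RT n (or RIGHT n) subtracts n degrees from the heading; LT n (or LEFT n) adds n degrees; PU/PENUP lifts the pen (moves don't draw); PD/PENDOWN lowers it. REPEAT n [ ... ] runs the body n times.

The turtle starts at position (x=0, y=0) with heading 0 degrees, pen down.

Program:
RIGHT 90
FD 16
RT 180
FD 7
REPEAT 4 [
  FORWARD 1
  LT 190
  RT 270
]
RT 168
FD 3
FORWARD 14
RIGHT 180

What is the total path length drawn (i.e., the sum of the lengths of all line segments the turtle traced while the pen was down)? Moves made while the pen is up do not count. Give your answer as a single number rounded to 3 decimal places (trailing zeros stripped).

Answer: 44

Derivation:
Executing turtle program step by step:
Start: pos=(0,0), heading=0, pen down
RT 90: heading 0 -> 270
FD 16: (0,0) -> (0,-16) [heading=270, draw]
RT 180: heading 270 -> 90
FD 7: (0,-16) -> (0,-9) [heading=90, draw]
REPEAT 4 [
  -- iteration 1/4 --
  FD 1: (0,-9) -> (0,-8) [heading=90, draw]
  LT 190: heading 90 -> 280
  RT 270: heading 280 -> 10
  -- iteration 2/4 --
  FD 1: (0,-8) -> (0.985,-7.826) [heading=10, draw]
  LT 190: heading 10 -> 200
  RT 270: heading 200 -> 290
  -- iteration 3/4 --
  FD 1: (0.985,-7.826) -> (1.327,-8.766) [heading=290, draw]
  LT 190: heading 290 -> 120
  RT 270: heading 120 -> 210
  -- iteration 4/4 --
  FD 1: (1.327,-8.766) -> (0.461,-9.266) [heading=210, draw]
  LT 190: heading 210 -> 40
  RT 270: heading 40 -> 130
]
RT 168: heading 130 -> 322
FD 3: (0.461,-9.266) -> (2.825,-11.113) [heading=322, draw]
FD 14: (2.825,-11.113) -> (13.857,-19.732) [heading=322, draw]
RT 180: heading 322 -> 142
Final: pos=(13.857,-19.732), heading=142, 8 segment(s) drawn

Segment lengths:
  seg 1: (0,0) -> (0,-16), length = 16
  seg 2: (0,-16) -> (0,-9), length = 7
  seg 3: (0,-9) -> (0,-8), length = 1
  seg 4: (0,-8) -> (0.985,-7.826), length = 1
  seg 5: (0.985,-7.826) -> (1.327,-8.766), length = 1
  seg 6: (1.327,-8.766) -> (0.461,-9.266), length = 1
  seg 7: (0.461,-9.266) -> (2.825,-11.113), length = 3
  seg 8: (2.825,-11.113) -> (13.857,-19.732), length = 14
Total = 44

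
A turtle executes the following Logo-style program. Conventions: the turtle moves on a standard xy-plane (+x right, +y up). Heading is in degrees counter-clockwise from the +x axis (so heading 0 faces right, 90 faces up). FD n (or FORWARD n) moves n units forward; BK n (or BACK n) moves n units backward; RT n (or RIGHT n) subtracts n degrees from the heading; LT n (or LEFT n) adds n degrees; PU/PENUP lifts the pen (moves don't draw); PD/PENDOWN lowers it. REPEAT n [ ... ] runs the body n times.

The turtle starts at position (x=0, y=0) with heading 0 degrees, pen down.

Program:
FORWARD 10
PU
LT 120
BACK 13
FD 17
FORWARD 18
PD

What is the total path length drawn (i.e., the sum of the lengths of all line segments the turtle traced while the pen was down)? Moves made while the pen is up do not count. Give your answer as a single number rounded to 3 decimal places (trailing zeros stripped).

Executing turtle program step by step:
Start: pos=(0,0), heading=0, pen down
FD 10: (0,0) -> (10,0) [heading=0, draw]
PU: pen up
LT 120: heading 0 -> 120
BK 13: (10,0) -> (16.5,-11.258) [heading=120, move]
FD 17: (16.5,-11.258) -> (8,3.464) [heading=120, move]
FD 18: (8,3.464) -> (-1,19.053) [heading=120, move]
PD: pen down
Final: pos=(-1,19.053), heading=120, 1 segment(s) drawn

Segment lengths:
  seg 1: (0,0) -> (10,0), length = 10
Total = 10

Answer: 10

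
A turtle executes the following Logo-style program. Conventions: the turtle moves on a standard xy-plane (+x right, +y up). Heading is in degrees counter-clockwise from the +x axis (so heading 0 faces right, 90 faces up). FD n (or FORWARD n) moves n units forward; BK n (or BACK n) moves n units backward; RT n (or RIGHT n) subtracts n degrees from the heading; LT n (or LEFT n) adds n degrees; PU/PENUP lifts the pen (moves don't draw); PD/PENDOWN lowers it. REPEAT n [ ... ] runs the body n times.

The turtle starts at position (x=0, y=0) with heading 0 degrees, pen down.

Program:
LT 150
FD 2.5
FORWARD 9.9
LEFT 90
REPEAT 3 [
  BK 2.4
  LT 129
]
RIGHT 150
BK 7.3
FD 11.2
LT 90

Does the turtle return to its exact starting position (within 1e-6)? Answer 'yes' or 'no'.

Answer: no

Derivation:
Executing turtle program step by step:
Start: pos=(0,0), heading=0, pen down
LT 150: heading 0 -> 150
FD 2.5: (0,0) -> (-2.165,1.25) [heading=150, draw]
FD 9.9: (-2.165,1.25) -> (-10.739,6.2) [heading=150, draw]
LT 90: heading 150 -> 240
REPEAT 3 [
  -- iteration 1/3 --
  BK 2.4: (-10.739,6.2) -> (-9.539,8.278) [heading=240, draw]
  LT 129: heading 240 -> 9
  -- iteration 2/3 --
  BK 2.4: (-9.539,8.278) -> (-11.909,7.903) [heading=9, draw]
  LT 129: heading 9 -> 138
  -- iteration 3/3 --
  BK 2.4: (-11.909,7.903) -> (-10.126,6.297) [heading=138, draw]
  LT 129: heading 138 -> 267
]
RT 150: heading 267 -> 117
BK 7.3: (-10.126,6.297) -> (-6.811,-0.207) [heading=117, draw]
FD 11.2: (-6.811,-0.207) -> (-11.896,9.772) [heading=117, draw]
LT 90: heading 117 -> 207
Final: pos=(-11.896,9.772), heading=207, 7 segment(s) drawn

Start position: (0, 0)
Final position: (-11.896, 9.772)
Distance = 15.395; >= 1e-6 -> NOT closed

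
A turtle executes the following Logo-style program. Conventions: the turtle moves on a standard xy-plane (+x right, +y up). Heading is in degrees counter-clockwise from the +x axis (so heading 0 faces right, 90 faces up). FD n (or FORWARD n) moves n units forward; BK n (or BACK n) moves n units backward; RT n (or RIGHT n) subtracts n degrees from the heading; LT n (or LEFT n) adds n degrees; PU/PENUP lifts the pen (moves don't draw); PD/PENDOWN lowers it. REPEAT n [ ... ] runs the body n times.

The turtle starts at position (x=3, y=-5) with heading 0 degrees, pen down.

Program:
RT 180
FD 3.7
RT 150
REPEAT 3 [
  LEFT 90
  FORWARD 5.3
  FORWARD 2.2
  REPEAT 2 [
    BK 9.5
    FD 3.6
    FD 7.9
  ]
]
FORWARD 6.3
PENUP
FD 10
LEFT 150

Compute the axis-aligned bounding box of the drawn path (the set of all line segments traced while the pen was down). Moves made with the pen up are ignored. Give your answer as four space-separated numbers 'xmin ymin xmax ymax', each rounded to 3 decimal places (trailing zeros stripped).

Executing turtle program step by step:
Start: pos=(3,-5), heading=0, pen down
RT 180: heading 0 -> 180
FD 3.7: (3,-5) -> (-0.7,-5) [heading=180, draw]
RT 150: heading 180 -> 30
REPEAT 3 [
  -- iteration 1/3 --
  LT 90: heading 30 -> 120
  FD 5.3: (-0.7,-5) -> (-3.35,-0.41) [heading=120, draw]
  FD 2.2: (-3.35,-0.41) -> (-4.45,1.495) [heading=120, draw]
  REPEAT 2 [
    -- iteration 1/2 --
    BK 9.5: (-4.45,1.495) -> (0.3,-6.732) [heading=120, draw]
    FD 3.6: (0.3,-6.732) -> (-1.5,-3.614) [heading=120, draw]
    FD 7.9: (-1.5,-3.614) -> (-5.45,3.227) [heading=120, draw]
    -- iteration 2/2 --
    BK 9.5: (-5.45,3.227) -> (-0.7,-5) [heading=120, draw]
    FD 3.6: (-0.7,-5) -> (-2.5,-1.882) [heading=120, draw]
    FD 7.9: (-2.5,-1.882) -> (-6.45,4.959) [heading=120, draw]
  ]
  -- iteration 2/3 --
  LT 90: heading 120 -> 210
  FD 5.3: (-6.45,4.959) -> (-11.04,2.309) [heading=210, draw]
  FD 2.2: (-11.04,2.309) -> (-12.945,1.209) [heading=210, draw]
  REPEAT 2 [
    -- iteration 1/2 --
    BK 9.5: (-12.945,1.209) -> (-4.718,5.959) [heading=210, draw]
    FD 3.6: (-4.718,5.959) -> (-7.836,4.159) [heading=210, draw]
    FD 7.9: (-7.836,4.159) -> (-14.677,0.209) [heading=210, draw]
    -- iteration 2/2 --
    BK 9.5: (-14.677,0.209) -> (-6.45,4.959) [heading=210, draw]
    FD 3.6: (-6.45,4.959) -> (-9.568,3.159) [heading=210, draw]
    FD 7.9: (-9.568,3.159) -> (-16.409,-0.791) [heading=210, draw]
  ]
  -- iteration 3/3 --
  LT 90: heading 210 -> 300
  FD 5.3: (-16.409,-0.791) -> (-13.759,-5.381) [heading=300, draw]
  FD 2.2: (-13.759,-5.381) -> (-12.659,-7.286) [heading=300, draw]
  REPEAT 2 [
    -- iteration 1/2 --
    BK 9.5: (-12.659,-7.286) -> (-17.409,0.941) [heading=300, draw]
    FD 3.6: (-17.409,0.941) -> (-15.609,-2.176) [heading=300, draw]
    FD 7.9: (-15.609,-2.176) -> (-11.659,-9.018) [heading=300, draw]
    -- iteration 2/2 --
    BK 9.5: (-11.659,-9.018) -> (-16.409,-0.791) [heading=300, draw]
    FD 3.6: (-16.409,-0.791) -> (-14.609,-3.908) [heading=300, draw]
    FD 7.9: (-14.609,-3.908) -> (-10.659,-10.75) [heading=300, draw]
  ]
]
FD 6.3: (-10.659,-10.75) -> (-7.509,-16.206) [heading=300, draw]
PU: pen up
FD 10: (-7.509,-16.206) -> (-2.509,-24.866) [heading=300, move]
LT 150: heading 300 -> 90
Final: pos=(-2.509,-24.866), heading=90, 26 segment(s) drawn

Segment endpoints: x in {-17.409, -16.409, -15.609, -14.677, -14.609, -13.759, -12.945, -12.659, -11.659, -11.04, -10.659, -9.568, -7.836, -7.509, -6.45, -6.45, -5.45, -4.718, -4.45, -3.35, -2.5, -1.5, -0.7, -0.7, 0.3, 3}, y in {-16.206, -10.75, -9.018, -7.286, -6.732, -5.381, -5, -5, -5, -3.908, -3.614, -2.176, -1.882, -0.791, -0.791, -0.41, 0.209, 0.941, 1.209, 1.495, 2.309, 3.159, 3.227, 4.159, 4.959, 5.959}
xmin=-17.409, ymin=-16.206, xmax=3, ymax=5.959

Answer: -17.409 -16.206 3 5.959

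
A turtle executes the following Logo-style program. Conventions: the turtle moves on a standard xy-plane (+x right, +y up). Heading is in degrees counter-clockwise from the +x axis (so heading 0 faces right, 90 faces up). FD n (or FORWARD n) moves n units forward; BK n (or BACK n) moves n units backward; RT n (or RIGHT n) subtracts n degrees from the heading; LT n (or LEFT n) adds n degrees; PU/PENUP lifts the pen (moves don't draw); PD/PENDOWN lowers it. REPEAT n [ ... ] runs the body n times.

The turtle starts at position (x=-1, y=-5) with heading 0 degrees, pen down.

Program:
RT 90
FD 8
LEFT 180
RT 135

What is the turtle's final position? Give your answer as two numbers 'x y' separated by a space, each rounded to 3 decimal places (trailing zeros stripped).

Answer: -1 -13

Derivation:
Executing turtle program step by step:
Start: pos=(-1,-5), heading=0, pen down
RT 90: heading 0 -> 270
FD 8: (-1,-5) -> (-1,-13) [heading=270, draw]
LT 180: heading 270 -> 90
RT 135: heading 90 -> 315
Final: pos=(-1,-13), heading=315, 1 segment(s) drawn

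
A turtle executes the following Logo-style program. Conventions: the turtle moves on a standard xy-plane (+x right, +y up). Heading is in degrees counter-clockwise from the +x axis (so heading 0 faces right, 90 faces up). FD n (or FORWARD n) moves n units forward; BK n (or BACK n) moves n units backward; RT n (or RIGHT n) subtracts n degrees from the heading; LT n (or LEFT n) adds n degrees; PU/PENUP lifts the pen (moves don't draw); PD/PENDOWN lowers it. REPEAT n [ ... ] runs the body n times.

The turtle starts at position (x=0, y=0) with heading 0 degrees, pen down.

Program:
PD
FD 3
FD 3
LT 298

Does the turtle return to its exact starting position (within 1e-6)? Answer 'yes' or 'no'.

Executing turtle program step by step:
Start: pos=(0,0), heading=0, pen down
PD: pen down
FD 3: (0,0) -> (3,0) [heading=0, draw]
FD 3: (3,0) -> (6,0) [heading=0, draw]
LT 298: heading 0 -> 298
Final: pos=(6,0), heading=298, 2 segment(s) drawn

Start position: (0, 0)
Final position: (6, 0)
Distance = 6; >= 1e-6 -> NOT closed

Answer: no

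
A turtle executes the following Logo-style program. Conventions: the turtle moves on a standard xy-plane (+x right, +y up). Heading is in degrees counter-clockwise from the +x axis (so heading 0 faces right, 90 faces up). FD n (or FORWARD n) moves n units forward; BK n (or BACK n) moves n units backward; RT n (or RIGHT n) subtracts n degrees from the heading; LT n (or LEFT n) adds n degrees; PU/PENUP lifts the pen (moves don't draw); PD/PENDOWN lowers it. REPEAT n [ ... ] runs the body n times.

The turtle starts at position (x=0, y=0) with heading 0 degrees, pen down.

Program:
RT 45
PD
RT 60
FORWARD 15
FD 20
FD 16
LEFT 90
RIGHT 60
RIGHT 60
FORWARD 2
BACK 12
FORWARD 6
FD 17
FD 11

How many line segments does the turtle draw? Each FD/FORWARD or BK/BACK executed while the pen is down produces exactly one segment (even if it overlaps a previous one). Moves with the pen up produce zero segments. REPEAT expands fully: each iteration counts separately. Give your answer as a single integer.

Answer: 8

Derivation:
Executing turtle program step by step:
Start: pos=(0,0), heading=0, pen down
RT 45: heading 0 -> 315
PD: pen down
RT 60: heading 315 -> 255
FD 15: (0,0) -> (-3.882,-14.489) [heading=255, draw]
FD 20: (-3.882,-14.489) -> (-9.059,-33.807) [heading=255, draw]
FD 16: (-9.059,-33.807) -> (-13.2,-49.262) [heading=255, draw]
LT 90: heading 255 -> 345
RT 60: heading 345 -> 285
RT 60: heading 285 -> 225
FD 2: (-13.2,-49.262) -> (-14.614,-50.676) [heading=225, draw]
BK 12: (-14.614,-50.676) -> (-6.129,-42.191) [heading=225, draw]
FD 6: (-6.129,-42.191) -> (-10.371,-46.434) [heading=225, draw]
FD 17: (-10.371,-46.434) -> (-22.392,-58.455) [heading=225, draw]
FD 11: (-22.392,-58.455) -> (-30.17,-66.233) [heading=225, draw]
Final: pos=(-30.17,-66.233), heading=225, 8 segment(s) drawn
Segments drawn: 8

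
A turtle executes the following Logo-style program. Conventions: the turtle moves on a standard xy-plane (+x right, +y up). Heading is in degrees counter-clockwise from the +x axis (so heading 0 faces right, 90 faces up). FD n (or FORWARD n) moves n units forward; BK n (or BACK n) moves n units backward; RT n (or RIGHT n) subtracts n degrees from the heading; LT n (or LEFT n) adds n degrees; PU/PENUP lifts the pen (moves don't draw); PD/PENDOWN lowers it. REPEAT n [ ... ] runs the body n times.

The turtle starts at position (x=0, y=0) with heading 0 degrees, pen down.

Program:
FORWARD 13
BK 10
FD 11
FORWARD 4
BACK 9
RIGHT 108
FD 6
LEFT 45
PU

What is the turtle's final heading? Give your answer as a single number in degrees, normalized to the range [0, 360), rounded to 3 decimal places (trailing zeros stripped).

Executing turtle program step by step:
Start: pos=(0,0), heading=0, pen down
FD 13: (0,0) -> (13,0) [heading=0, draw]
BK 10: (13,0) -> (3,0) [heading=0, draw]
FD 11: (3,0) -> (14,0) [heading=0, draw]
FD 4: (14,0) -> (18,0) [heading=0, draw]
BK 9: (18,0) -> (9,0) [heading=0, draw]
RT 108: heading 0 -> 252
FD 6: (9,0) -> (7.146,-5.706) [heading=252, draw]
LT 45: heading 252 -> 297
PU: pen up
Final: pos=(7.146,-5.706), heading=297, 6 segment(s) drawn

Answer: 297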